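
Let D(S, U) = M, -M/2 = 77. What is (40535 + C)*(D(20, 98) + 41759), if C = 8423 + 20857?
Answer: 2904653075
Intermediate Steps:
M = -154 (M = -2*77 = -154)
D(S, U) = -154
C = 29280
(40535 + C)*(D(20, 98) + 41759) = (40535 + 29280)*(-154 + 41759) = 69815*41605 = 2904653075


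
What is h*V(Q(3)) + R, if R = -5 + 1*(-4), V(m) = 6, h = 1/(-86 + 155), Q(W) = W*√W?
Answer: -205/23 ≈ -8.9130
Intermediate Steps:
Q(W) = W^(3/2)
h = 1/69 ≈ 0.014493
R = -9 (R = -5 - 4 = -9)
h*V(Q(3)) + R = (1/69)*6 - 9 = 2/23 - 9 = -205/23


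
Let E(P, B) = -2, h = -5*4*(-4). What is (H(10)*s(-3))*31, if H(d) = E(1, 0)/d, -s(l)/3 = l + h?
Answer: 7161/5 ≈ 1432.2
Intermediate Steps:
h = 80 (h = -20*(-4) = 80)
s(l) = -240 - 3*l (s(l) = -3*(l + 80) = -3*(80 + l) = -240 - 3*l)
H(d) = -2/d
(H(10)*s(-3))*31 = ((-2/10)*(-240 - 3*(-3)))*31 = ((-2*1/10)*(-240 + 9))*31 = -1/5*(-231)*31 = (231/5)*31 = 7161/5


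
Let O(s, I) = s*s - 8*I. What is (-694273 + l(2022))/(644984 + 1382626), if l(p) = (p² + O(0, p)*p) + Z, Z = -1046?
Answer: -9771569/675870 ≈ -14.458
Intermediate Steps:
O(s, I) = s² - 8*I
l(p) = -1046 - 7*p² (l(p) = (p² + (0² - 8*p)*p) - 1046 = (p² + (0 - 8*p)*p) - 1046 = (p² + (-8*p)*p) - 1046 = (p² - 8*p²) - 1046 = -7*p² - 1046 = -1046 - 7*p²)
(-694273 + l(2022))/(644984 + 1382626) = (-694273 + (-1046 - 7*2022²))/(644984 + 1382626) = (-694273 + (-1046 - 7*4088484))/2027610 = (-694273 + (-1046 - 28619388))*(1/2027610) = (-694273 - 28620434)*(1/2027610) = -29314707*1/2027610 = -9771569/675870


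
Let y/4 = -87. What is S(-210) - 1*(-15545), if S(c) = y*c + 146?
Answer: 88771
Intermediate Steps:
y = -348 (y = 4*(-87) = -348)
S(c) = 146 - 348*c (S(c) = -348*c + 146 = 146 - 348*c)
S(-210) - 1*(-15545) = (146 - 348*(-210)) - 1*(-15545) = (146 + 73080) + 15545 = 73226 + 15545 = 88771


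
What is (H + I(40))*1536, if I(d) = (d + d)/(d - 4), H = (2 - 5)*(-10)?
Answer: 148480/3 ≈ 49493.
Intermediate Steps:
H = 30 (H = -3*(-10) = 30)
I(d) = 2*d/(-4 + d) (I(d) = (2*d)/(-4 + d) = 2*d/(-4 + d))
(H + I(40))*1536 = (30 + 2*40/(-4 + 40))*1536 = (30 + 2*40/36)*1536 = (30 + 2*40*(1/36))*1536 = (30 + 20/9)*1536 = (290/9)*1536 = 148480/3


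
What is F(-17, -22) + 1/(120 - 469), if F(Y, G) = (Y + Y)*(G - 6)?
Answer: 332247/349 ≈ 952.00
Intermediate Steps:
F(Y, G) = 2*Y*(-6 + G) (F(Y, G) = (2*Y)*(-6 + G) = 2*Y*(-6 + G))
F(-17, -22) + 1/(120 - 469) = 2*(-17)*(-6 - 22) + 1/(120 - 469) = 2*(-17)*(-28) + 1/(-349) = 952 - 1/349 = 332247/349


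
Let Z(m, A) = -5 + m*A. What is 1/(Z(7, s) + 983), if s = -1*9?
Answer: 1/915 ≈ 0.0010929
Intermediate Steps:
s = -9
Z(m, A) = -5 + A*m
1/(Z(7, s) + 983) = 1/((-5 - 9*7) + 983) = 1/((-5 - 63) + 983) = 1/(-68 + 983) = 1/915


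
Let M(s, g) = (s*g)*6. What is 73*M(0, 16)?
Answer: 0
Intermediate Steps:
M(s, g) = 6*g*s (M(s, g) = (g*s)*6 = 6*g*s)
73*M(0, 16) = 73*(6*16*0) = 73*0 = 0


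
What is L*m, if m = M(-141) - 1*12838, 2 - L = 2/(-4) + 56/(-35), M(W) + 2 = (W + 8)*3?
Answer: -542799/10 ≈ -54280.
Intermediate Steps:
M(W) = 22 + 3*W (M(W) = -2 + (W + 8)*3 = -2 + (8 + W)*3 = -2 + (24 + 3*W) = 22 + 3*W)
L = 41/10 (L = 2 - (2/(-4) + 56/(-35)) = 2 - (2*(-1/4) + 56*(-1/35)) = 2 - (-1/2 - 8/5) = 2 - 1*(-21/10) = 2 + 21/10 = 41/10 ≈ 4.1000)
m = -13239 (m = (22 + 3*(-141)) - 1*12838 = (22 - 423) - 12838 = -401 - 12838 = -13239)
L*m = (41/10)*(-13239) = -542799/10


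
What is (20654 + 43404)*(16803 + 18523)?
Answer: 2262912908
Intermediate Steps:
(20654 + 43404)*(16803 + 18523) = 64058*35326 = 2262912908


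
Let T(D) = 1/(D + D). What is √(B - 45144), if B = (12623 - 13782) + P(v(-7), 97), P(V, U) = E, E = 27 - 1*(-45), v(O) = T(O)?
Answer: I*√46231 ≈ 215.01*I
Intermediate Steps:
T(D) = 1/(2*D)
v(O) = 1/(2*O)
E = 72 (E = 27 + 45 = 72)
P(V, U) = 72
B = -1087 (B = (12623 - 13782) + 72 = -1159 + 72 = -1087)
√(B - 45144) = √(-1087 - 45144) = √(-46231) = I*√46231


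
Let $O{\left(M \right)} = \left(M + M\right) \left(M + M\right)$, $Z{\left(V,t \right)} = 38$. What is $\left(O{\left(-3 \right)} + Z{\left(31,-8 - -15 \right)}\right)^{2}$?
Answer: $5476$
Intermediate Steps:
$O{\left(M \right)} = 4 M^{2}$ ($O{\left(M \right)} = 2 M 2 M = 4 M^{2}$)
$\left(O{\left(-3 \right)} + Z{\left(31,-8 - -15 \right)}\right)^{2} = \left(4 \left(-3\right)^{2} + 38\right)^{2} = \left(4 \cdot 9 + 38\right)^{2} = \left(36 + 38\right)^{2} = 74^{2} = 5476$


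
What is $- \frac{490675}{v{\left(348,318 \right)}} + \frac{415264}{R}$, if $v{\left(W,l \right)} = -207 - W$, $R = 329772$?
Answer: $\frac{900229709}{1016797} \approx 885.36$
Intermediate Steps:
$- \frac{490675}{v{\left(348,318 \right)}} + \frac{415264}{R} = - \frac{490675}{-207 - 348} + \frac{415264}{329772} = - \frac{490675}{-207 - 348} + 415264 \cdot \frac{1}{329772} = - \frac{490675}{-555} + \frac{103816}{82443} = \left(-490675\right) \left(- \frac{1}{555}\right) + \frac{103816}{82443} = \frac{98135}{111} + \frac{103816}{82443} = \frac{900229709}{1016797}$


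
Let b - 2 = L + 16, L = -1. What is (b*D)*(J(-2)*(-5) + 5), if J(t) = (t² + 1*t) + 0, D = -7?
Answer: 595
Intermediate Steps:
b = 17 (b = 2 + (-1 + 16) = 2 + 15 = 17)
J(t) = t + t² (J(t) = (t² + t) + 0 = (t + t²) + 0 = t + t²)
(b*D)*(J(-2)*(-5) + 5) = (17*(-7))*(-2*(1 - 2)*(-5) + 5) = -119*(-2*(-1)*(-5) + 5) = -119*(2*(-5) + 5) = -119*(-10 + 5) = -119*(-5) = 595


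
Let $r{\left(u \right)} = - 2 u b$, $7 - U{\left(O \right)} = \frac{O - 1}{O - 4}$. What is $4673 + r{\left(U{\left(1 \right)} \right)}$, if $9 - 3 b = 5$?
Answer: $\frac{13963}{3} \approx 4654.3$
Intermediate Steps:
$b = \frac{4}{3}$ ($b = 3 - \frac{5}{3} = \frac{4}{3} \approx 1.3333$)
$U{\left(O \right)} = 7 - \frac{-1 + O}{-4 + O}$ ($U{\left(O \right)} = 7 - \frac{O - 1}{O - 4} = 7 - \frac{-1 + O}{-4 + O}$)
$r{\left(u \right)} = - \frac{8 u}{3}$ ($r{\left(u \right)} = - 2 u \frac{4}{3} = - \frac{8 u}{3}$)
$4673 + r{\left(U{\left(1 \right)} \right)} = 4673 - \frac{8 \frac{3 \left(-9 + 2 \cdot 1\right)}{-4 + 1}}{3} = 4673 - \frac{8 \frac{3 \left(-9 + 2\right)}{-3}}{3} = 4673 - \frac{8 \cdot 3 \left(- \frac{1}{3}\right) \left(-7\right)}{3} = 4673 - \frac{56}{3} = \frac{13963}{3}$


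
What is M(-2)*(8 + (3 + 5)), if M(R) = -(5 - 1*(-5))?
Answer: -160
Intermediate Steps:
M(R) = -10 (M(R) = -(5 + 5) = -1*10 = -10)
M(-2)*(8 + (3 + 5)) = -10*(8 + (3 + 5)) = -10*(8 + 8) = -10*16 = -160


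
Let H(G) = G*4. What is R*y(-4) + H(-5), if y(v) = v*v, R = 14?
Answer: 204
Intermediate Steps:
y(v) = v²
H(G) = 4*G
R*y(-4) + H(-5) = 14*(-4)² + 4*(-5) = 14*16 - 20 = 224 - 20 = 204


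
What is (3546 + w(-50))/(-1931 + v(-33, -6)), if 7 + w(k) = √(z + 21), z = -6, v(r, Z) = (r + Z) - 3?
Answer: -3539/1973 - √15/1973 ≈ -1.7957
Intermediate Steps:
v(r, Z) = -3 + Z + r (v(r, Z) = (Z + r) - 3 = -3 + Z + r)
w(k) = -7 + √15 (w(k) = -7 + √(-6 + 21) = -7 + √15)
(3546 + w(-50))/(-1931 + v(-33, -6)) = (3546 + (-7 + √15))/(-1931 + (-3 - 6 - 33)) = (3539 + √15)/(-1931 - 42) = (3539 + √15)/(-1973) = (3539 + √15)*(-1/1973) = -3539/1973 - √15/1973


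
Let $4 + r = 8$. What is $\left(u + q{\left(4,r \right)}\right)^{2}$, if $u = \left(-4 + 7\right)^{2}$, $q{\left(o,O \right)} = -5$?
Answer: $16$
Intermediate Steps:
$r = 4$ ($r = -4 + 8 = 4$)
$u = 9$ ($u = 3^{2} = 9$)
$\left(u + q{\left(4,r \right)}\right)^{2} = \left(9 - 5\right)^{2} = 4^{2} = 16$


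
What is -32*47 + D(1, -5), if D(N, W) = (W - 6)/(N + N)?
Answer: -3019/2 ≈ -1509.5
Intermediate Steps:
D(N, W) = (-6 + W)/(2*N) (D(N, W) = (-6 + W)/((2*N)) = (-6 + W)*(1/(2*N)) = (-6 + W)/(2*N))
-32*47 + D(1, -5) = -32*47 + (½)*(-6 - 5)/1 = -1504 + (½)*1*(-11) = -1504 - 11/2 = -3019/2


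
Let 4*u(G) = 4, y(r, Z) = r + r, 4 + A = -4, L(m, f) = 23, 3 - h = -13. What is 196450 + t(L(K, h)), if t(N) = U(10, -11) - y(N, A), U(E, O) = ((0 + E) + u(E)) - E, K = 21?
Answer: 196405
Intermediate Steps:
h = 16 (h = 3 - 1*(-13) = 3 + 13 = 16)
A = -8 (A = -4 - 4 = -8)
y(r, Z) = 2*r
u(G) = 1 (u(G) = (1/4)*4 = 1)
U(E, O) = 1 (U(E, O) = ((0 + E) + 1) - E = (E + 1) - E = (1 + E) - E = 1)
t(N) = 1 - 2*N
196450 + t(L(K, h)) = 196450 + (1 - 2*23) = 196450 + (1 - 46) = 196450 - 45 = 196405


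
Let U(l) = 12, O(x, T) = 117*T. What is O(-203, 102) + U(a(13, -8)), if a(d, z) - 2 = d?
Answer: 11946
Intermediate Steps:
a(d, z) = 2 + d
O(-203, 102) + U(a(13, -8)) = 117*102 + 12 = 11934 + 12 = 11946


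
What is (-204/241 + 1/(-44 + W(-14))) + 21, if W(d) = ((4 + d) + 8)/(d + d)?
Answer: 2983681/148215 ≈ 20.131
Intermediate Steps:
W(d) = (12 + d)/(2*d) (W(d) = (12 + d)/((2*d)) = (12 + d)*(1/(2*d)) = (12 + d)/(2*d))
(-204/241 + 1/(-44 + W(-14))) + 21 = (-204/241 + 1/(-44 + (½)*(12 - 14)/(-14))) + 21 = (-204*1/241 + 1/(-44 + (½)*(-1/14)*(-2))) + 21 = (-204/241 + 1/(-44 + 1/14)) + 21 = (-204/241 + 1/(-615/14)) + 21 = (-204/241 - 14/615) + 21 = -128834/148215 + 21 = 2983681/148215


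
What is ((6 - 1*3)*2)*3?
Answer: 18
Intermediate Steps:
((6 - 1*3)*2)*3 = ((6 - 3)*2)*3 = (3*2)*3 = 6*3 = 18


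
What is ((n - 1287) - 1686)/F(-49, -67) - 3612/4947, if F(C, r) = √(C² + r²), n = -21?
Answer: -1204/1649 - 1497*√6890/3445 ≈ -36.800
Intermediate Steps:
((n - 1287) - 1686)/F(-49, -67) - 3612/4947 = ((-21 - 1287) - 1686)/(√((-49)² + (-67)²)) - 3612/4947 = (-1308 - 1686)/(√(2401 + 4489)) - 3612*1/4947 = -2994*√6890/6890 - 1204/1649 = -1497*√6890/3445 - 1204/1649 = -1204/1649 - 1497*√6890/3445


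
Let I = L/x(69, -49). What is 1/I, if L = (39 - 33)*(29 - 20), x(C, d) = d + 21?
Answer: -14/27 ≈ -0.51852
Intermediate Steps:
x(C, d) = 21 + d
L = 54 (L = 6*9 = 54)
I = -27/14 (I = 54/(21 - 49) = 54/(-28) = 54*(-1/28) = -27/14 ≈ -1.9286)
1/I = 1/(-27/14) = -14/27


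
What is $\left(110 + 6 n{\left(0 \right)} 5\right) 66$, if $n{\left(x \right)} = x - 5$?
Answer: $-2640$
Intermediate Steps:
$n{\left(x \right)} = -5 + x$ ($n{\left(x \right)} = x - 5 = -5 + x$)
$\left(110 + 6 n{\left(0 \right)} 5\right) 66 = \left(110 + 6 \left(-5 + 0\right) 5\right) 66 = \left(110 + 6 \left(-5\right) 5\right) 66 = \left(110 - 150\right) 66 = \left(-40\right) 66 = -2640$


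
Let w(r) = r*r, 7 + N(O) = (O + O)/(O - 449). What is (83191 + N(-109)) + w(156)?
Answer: 29998189/279 ≈ 1.0752e+5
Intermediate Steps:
N(O) = -7 + 2*O/(-449 + O) (N(O) = -7 + (O + O)/(O - 449) = -7 + (2*O)/(-449 + O) = -7 + 2*O/(-449 + O))
w(r) = r**2
(83191 + N(-109)) + w(156) = (83191 + (3143 - 5*(-109))/(-449 - 109)) + 156**2 = (83191 + (3143 + 545)/(-558)) + 24336 = (83191 - 1/558*3688) + 24336 = (83191 - 1844/279) + 24336 = 23208445/279 + 24336 = 29998189/279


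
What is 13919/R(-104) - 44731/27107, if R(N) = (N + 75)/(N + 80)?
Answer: 9053958793/786103 ≈ 11518.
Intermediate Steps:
R(N) = (75 + N)/(80 + N)
13919/R(-104) - 44731/27107 = 13919/(((75 - 104)/(80 - 104))) - 44731/27107 = 13919/((-29/(-24))) - 44731*1/27107 = 13919/((-1/24*(-29))) - 44731/27107 = 13919/(29/24) - 44731/27107 = 13919*(24/29) - 44731/27107 = 334056/29 - 44731/27107 = 9053958793/786103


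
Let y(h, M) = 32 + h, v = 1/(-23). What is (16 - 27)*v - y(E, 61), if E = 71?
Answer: -2358/23 ≈ -102.52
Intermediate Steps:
v = -1/23 ≈ -0.043478
(16 - 27)*v - y(E, 61) = (16 - 27)*(-1/23) - (32 + 71) = -11*(-1/23) - 1*103 = 11/23 - 103 = -2358/23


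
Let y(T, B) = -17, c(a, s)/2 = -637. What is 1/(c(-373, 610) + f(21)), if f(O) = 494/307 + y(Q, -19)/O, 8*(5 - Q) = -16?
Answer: -6447/8208323 ≈ -0.00078542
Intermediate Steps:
Q = 7 (Q = 5 - ⅛*(-16) = 5 + 2 = 7)
c(a, s) = -1274 (c(a, s) = 2*(-637) = -1274)
f(O) = 494/307 - 17/O
1/(c(-373, 610) + f(21)) = 1/(-1274 + (494/307 - 17/21)) = 1/(-1274 + 5155/6447) = 1/(-8208323/6447) = -6447/8208323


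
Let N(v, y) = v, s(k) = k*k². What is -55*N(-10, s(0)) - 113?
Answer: 437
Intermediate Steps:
s(k) = k³
-55*N(-10, s(0)) - 113 = -55*(-10) - 113 = 550 - 113 = 437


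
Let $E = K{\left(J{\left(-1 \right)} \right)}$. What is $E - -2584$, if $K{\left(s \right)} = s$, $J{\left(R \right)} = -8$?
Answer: $2576$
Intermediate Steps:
$E = -8$
$E - -2584 = -8 - -2584 = -8 + 2584 = 2576$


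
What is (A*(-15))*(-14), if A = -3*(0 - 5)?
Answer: 3150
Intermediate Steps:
A = 15 (A = -3*(-5) = 15)
(A*(-15))*(-14) = (15*(-15))*(-14) = -225*(-14) = 3150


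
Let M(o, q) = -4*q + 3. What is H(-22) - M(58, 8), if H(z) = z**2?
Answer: 513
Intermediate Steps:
M(o, q) = 3 - 4*q
H(-22) - M(58, 8) = (-22)**2 - (3 - 4*8) = 484 - (3 - 32) = 484 - 1*(-29) = 484 + 29 = 513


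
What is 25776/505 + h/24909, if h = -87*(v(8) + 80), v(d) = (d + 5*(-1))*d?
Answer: 212495048/4193015 ≈ 50.678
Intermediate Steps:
v(d) = d*(-5 + d) (v(d) = (d - 5)*d = (-5 + d)*d = d*(-5 + d))
h = -9048 (h = -87*(8*(-5 + 8) + 80) = -87*(8*3 + 80) = -87*(24 + 80) = -87*104 = -9048)
25776/505 + h/24909 = 25776/505 - 9048/24909 = 25776*(1/505) - 9048*1/24909 = 25776/505 - 3016/8303 = 212495048/4193015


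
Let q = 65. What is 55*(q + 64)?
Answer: 7095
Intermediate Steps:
55*(q + 64) = 55*(65 + 64) = 55*129 = 7095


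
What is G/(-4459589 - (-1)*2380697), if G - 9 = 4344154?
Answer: -4344163/2078892 ≈ -2.0897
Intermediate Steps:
G = 4344163 (G = 9 + 4344154 = 4344163)
G/(-4459589 - (-1)*2380697) = 4344163/(-4459589 - (-1)*2380697) = 4344163/(-4459589 - 1*(-2380697)) = 4344163/(-4459589 + 2380697) = 4344163/(-2078892) = 4344163*(-1/2078892) = -4344163/2078892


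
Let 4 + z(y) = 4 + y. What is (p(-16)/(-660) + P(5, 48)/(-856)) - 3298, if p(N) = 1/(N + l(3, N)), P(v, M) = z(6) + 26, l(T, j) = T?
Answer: -3027796093/918060 ≈ -3298.0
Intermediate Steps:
z(y) = y (z(y) = -4 + (4 + y) = y)
P(v, M) = 32 (P(v, M) = 6 + 26 = 32)
p(N) = 1/(3 + N) (p(N) = 1/(N + 3) = 1/(3 + N))
(p(-16)/(-660) + P(5, 48)/(-856)) - 3298 = (1/((3 - 16)*(-660)) + 32/(-856)) - 3298 = (-1/660/(-13) + 32*(-1/856)) - 3298 = (-1/13*(-1/660) - 4/107) - 3298 = (1/8580 - 4/107) - 3298 = -34213/918060 - 3298 = -3027796093/918060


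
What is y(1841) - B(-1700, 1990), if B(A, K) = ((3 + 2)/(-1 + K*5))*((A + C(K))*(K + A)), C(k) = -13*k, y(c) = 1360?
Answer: 53507140/9949 ≈ 5378.1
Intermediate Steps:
B(A, K) = 5*(A + K)*(A - 13*K)/(-1 + 5*K) (B(A, K) = ((3 + 2)/(-1 + K*5))*((A - 13*K)*(K + A)) = (5/(-1 + 5*K))*((A - 13*K)*(A + K)) = (5/(-1 + 5*K))*((A + K)*(A - 13*K)) = 5*(A + K)*(A - 13*K)/(-1 + 5*K))
y(1841) - B(-1700, 1990) = 1360 - 5*((-1700)² - 13*1990² - 12*(-1700)*1990)/(-1 + 5*1990) = 1360 - 5*(2890000 - 13*3960100 + 40596000)/(-1 + 9950) = 1360 - 5*(2890000 - 51481300 + 40596000)/9949 = 1360 - 5*(-7995300)/9949 = 1360 - 1*(-39976500/9949) = 1360 + 39976500/9949 = 53507140/9949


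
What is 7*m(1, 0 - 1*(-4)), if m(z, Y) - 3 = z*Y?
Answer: 49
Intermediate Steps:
m(z, Y) = 3 + Y*z (m(z, Y) = 3 + z*Y = 3 + Y*z)
7*m(1, 0 - 1*(-4)) = 7*(3 + (0 - 1*(-4))*1) = 7*(3 + (0 + 4)*1) = 7*(3 + 4*1) = 7*(3 + 4) = 7*7 = 49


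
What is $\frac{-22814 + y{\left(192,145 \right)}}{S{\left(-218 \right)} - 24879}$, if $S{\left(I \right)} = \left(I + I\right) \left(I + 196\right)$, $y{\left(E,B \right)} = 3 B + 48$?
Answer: $\frac{22331}{15287} \approx 1.4608$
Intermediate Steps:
$y{\left(E,B \right)} = 48 + 3 B$
$S{\left(I \right)} = 2 I \left(196 + I\right)$
$\frac{-22814 + y{\left(192,145 \right)}}{S{\left(-218 \right)} - 24879} = \frac{-22814 + \left(48 + 3 \cdot 145\right)}{2 \left(-218\right) \left(196 - 218\right) - 24879} = \frac{-22814 + \left(48 + 435\right)}{2 \left(-218\right) \left(-22\right) - 24879} = \frac{-22814 + 483}{9592 - 24879} = - \frac{22331}{-15287} = \left(-22331\right) \left(- \frac{1}{15287}\right) = \frac{22331}{15287}$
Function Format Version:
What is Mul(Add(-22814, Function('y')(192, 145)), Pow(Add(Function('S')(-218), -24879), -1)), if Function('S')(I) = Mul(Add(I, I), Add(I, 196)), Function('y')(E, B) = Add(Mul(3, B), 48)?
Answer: Rational(22331, 15287) ≈ 1.4608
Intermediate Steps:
Function('y')(E, B) = Add(48, Mul(3, B))
Function('S')(I) = Mul(2, I, Add(196, I)) (Function('S')(I) = Mul(Mul(2, I), Add(196, I)) = Mul(2, I, Add(196, I)))
Mul(Add(-22814, Function('y')(192, 145)), Pow(Add(Function('S')(-218), -24879), -1)) = Mul(Add(-22814, Add(48, Mul(3, 145))), Pow(Add(Mul(2, -218, Add(196, -218)), -24879), -1)) = Mul(Add(-22814, Add(48, 435)), Pow(Add(Mul(2, -218, -22), -24879), -1)) = Mul(Add(-22814, 483), Pow(Add(9592, -24879), -1)) = Mul(-22331, Pow(-15287, -1)) = Mul(-22331, Rational(-1, 15287)) = Rational(22331, 15287)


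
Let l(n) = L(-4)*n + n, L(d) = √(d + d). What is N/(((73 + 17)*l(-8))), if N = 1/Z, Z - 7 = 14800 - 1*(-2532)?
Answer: I/(12484080*(-I + 2*√2)) ≈ -8.9002e-9 + 2.5174e-8*I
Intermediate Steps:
L(d) = √2*√d (L(d) = √(2*d) = √2*√d)
Z = 17339 (Z = 7 + (14800 - 1*(-2532)) = 7 + (14800 + 2532) = 7 + 17332 = 17339)
l(n) = n + 2*I*n*√2 (l(n) = (√2*√(-4))*n + n = (√2*(2*I))*n + n = (2*I*√2)*n + n = 2*I*n*√2 + n = n + 2*I*n*√2)
N = 1/17339 ≈ 5.7673e-5
N/(((73 + 17)*l(-8))) = 1/(17339*(((73 + 17)*(-8*(1 + 2*I*√2))))) = 1/(17339*((90*(-8 - 16*I*√2)))) = 1/(17339*(-720 - 1440*I*√2))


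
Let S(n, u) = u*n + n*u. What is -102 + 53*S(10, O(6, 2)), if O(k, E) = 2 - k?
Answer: -4342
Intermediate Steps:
S(n, u) = 2*n*u (S(n, u) = n*u + n*u = 2*n*u)
-102 + 53*S(10, O(6, 2)) = -102 + 53*(2*10*(2 - 1*6)) = -102 + 53*(2*10*(2 - 6)) = -102 + 53*(2*10*(-4)) = -102 + 53*(-80) = -102 - 4240 = -4342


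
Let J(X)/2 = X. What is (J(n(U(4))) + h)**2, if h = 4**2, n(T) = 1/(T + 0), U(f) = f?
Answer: 1089/4 ≈ 272.25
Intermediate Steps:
n(T) = 1/T
J(X) = 2*X
h = 16
(J(n(U(4))) + h)**2 = (2/4 + 16)**2 = (2*(1/4) + 16)**2 = (1/2 + 16)**2 = (33/2)**2 = 1089/4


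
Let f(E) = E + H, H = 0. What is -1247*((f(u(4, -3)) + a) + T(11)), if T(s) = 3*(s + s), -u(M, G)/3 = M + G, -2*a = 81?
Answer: -56115/2 ≈ -28058.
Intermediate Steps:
a = -81/2 (a = -½*81 = -81/2 ≈ -40.500)
u(M, G) = -3*G - 3*M (u(M, G) = -3*(M + G) = -3*(G + M) = -3*G - 3*M)
f(E) = E (f(E) = E + 0 = E)
T(s) = 6*s (T(s) = 3*(2*s) = 6*s)
-1247*((f(u(4, -3)) + a) + T(11)) = -1247*(((-3*(-3) - 3*4) - 81/2) + 6*11) = -1247*(((9 - 12) - 81/2) + 66) = -1247*((-3 - 81/2) + 66) = -1247*(-87/2 + 66) = -1247*45/2 = -56115/2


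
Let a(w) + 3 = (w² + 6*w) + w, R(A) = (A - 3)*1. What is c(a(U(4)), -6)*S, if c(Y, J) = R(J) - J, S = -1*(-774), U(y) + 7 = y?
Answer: -2322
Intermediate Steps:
R(A) = -3 + A (R(A) = (-3 + A)*1 = -3 + A)
U(y) = -7 + y
a(w) = -3 + w² + 7*w (a(w) = -3 + ((w² + 6*w) + w) = -3 + (w² + 7*w) = -3 + w² + 7*w)
S = 774
c(Y, J) = -3 (c(Y, J) = (-3 + J) - J = -3)
c(a(U(4)), -6)*S = -3*774 = -2322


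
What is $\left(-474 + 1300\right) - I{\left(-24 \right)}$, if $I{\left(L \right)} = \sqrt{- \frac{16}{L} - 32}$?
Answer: $826 - \frac{i \sqrt{282}}{3} \approx 826.0 - 5.5976 i$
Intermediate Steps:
$I{\left(L \right)} = \sqrt{-32 - \frac{16}{L}}$
$\left(-474 + 1300\right) - I{\left(-24 \right)} = \left(-474 + 1300\right) - 4 \sqrt{-2 - \frac{1}{-24}} = 826 - 4 \sqrt{-2 - - \frac{1}{24}} = 826 - 4 \sqrt{-2 + \frac{1}{24}} = 826 - 4 \sqrt{- \frac{47}{24}} = 826 - 4 \frac{i \sqrt{282}}{12} = 826 - \frac{i \sqrt{282}}{3}$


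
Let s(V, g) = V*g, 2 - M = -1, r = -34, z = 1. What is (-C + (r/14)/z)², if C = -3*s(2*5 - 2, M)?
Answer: 237169/49 ≈ 4840.2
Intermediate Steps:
M = 3 (M = 2 - 1*(-1) = 2 + 1 = 3)
C = -72 (C = -3*(2*5 - 2)*3 = -3*(10 - 2)*3 = -24*3 = -3*24 = -72)
(-C + (r/14)/z)² = (-1*(-72) - 34/14/1)² = (72 - 34*1/14*1)² = (72 - 17/7*1)² = (72 - 17/7)² = (487/7)² = 237169/49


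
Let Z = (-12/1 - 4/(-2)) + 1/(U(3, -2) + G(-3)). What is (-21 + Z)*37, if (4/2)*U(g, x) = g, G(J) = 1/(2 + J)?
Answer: -1073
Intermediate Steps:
U(g, x) = g/2
Z = -8 (Z = (-12/1 - 4/(-2)) + 1/((½)*3 + 1/(2 - 3)) = (-12*1 - 4*(-½)) + 1/(3/2 + 1/(-1)) = (-12 + 2) + 1/(3/2 - 1) = -10 + 1/(½) = -10 + 2 = -8)
(-21 + Z)*37 = (-21 - 8)*37 = -29*37 = -1073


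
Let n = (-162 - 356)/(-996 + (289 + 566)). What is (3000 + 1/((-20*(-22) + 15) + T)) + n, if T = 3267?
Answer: 1576334137/524802 ≈ 3003.7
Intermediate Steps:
n = 518/141 (n = -518/(-996 + 855) = -518/(-141) = -518*(-1/141) = 518/141 ≈ 3.6738)
(3000 + 1/((-20*(-22) + 15) + T)) + n = (3000 + 1/((-20*(-22) + 15) + 3267)) + 518/141 = (3000 + 1/((440 + 15) + 3267)) + 518/141 = (3000 + 1/(455 + 3267)) + 518/141 = (3000 + 1/3722) + 518/141 = 11166001/3722 + 518/141 = 1576334137/524802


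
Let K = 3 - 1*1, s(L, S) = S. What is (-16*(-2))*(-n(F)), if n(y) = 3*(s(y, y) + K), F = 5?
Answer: -672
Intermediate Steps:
K = 2 (K = 3 - 1 = 2)
n(y) = 6 + 3*y (n(y) = 3*(y + 2) = 3*(2 + y) = 6 + 3*y)
(-16*(-2))*(-n(F)) = (-16*(-2))*(-(6 + 3*5)) = 32*(-(6 + 15)) = 32*(-1*21) = 32*(-21) = -672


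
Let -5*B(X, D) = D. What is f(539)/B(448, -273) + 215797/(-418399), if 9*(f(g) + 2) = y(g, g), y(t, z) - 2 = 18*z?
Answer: 19732850341/1028006343 ≈ 19.195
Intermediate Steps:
y(t, z) = 2 + 18*z
B(X, D) = -D/5
f(g) = -16/9 + 2*g (f(g) = -2 + (2 + 18*g)/9 = -2 + (2/9 + 2*g) = -16/9 + 2*g)
f(539)/B(448, -273) + 215797/(-418399) = (-16/9 + 2*539)/((-1/5*(-273))) + 215797/(-418399) = (-16/9 + 1078)/(273/5) + 215797*(-1/418399) = (9686/9)*(5/273) - 215797/418399 = 48430/2457 - 215797/418399 = 19732850341/1028006343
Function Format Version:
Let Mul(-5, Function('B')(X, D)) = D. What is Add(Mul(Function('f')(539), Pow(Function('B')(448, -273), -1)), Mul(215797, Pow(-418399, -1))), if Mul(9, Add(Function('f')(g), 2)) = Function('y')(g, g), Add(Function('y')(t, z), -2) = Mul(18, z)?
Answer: Rational(19732850341, 1028006343) ≈ 19.195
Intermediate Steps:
Function('y')(t, z) = Add(2, Mul(18, z))
Function('B')(X, D) = Mul(Rational(-1, 5), D)
Function('f')(g) = Add(Rational(-16, 9), Mul(2, g)) (Function('f')(g) = Add(-2, Mul(Rational(1, 9), Add(2, Mul(18, g)))) = Add(-2, Add(Rational(2, 9), Mul(2, g))) = Add(Rational(-16, 9), Mul(2, g)))
Add(Mul(Function('f')(539), Pow(Function('B')(448, -273), -1)), Mul(215797, Pow(-418399, -1))) = Add(Mul(Add(Rational(-16, 9), Mul(2, 539)), Pow(Mul(Rational(-1, 5), -273), -1)), Mul(215797, Pow(-418399, -1))) = Add(Mul(Add(Rational(-16, 9), 1078), Pow(Rational(273, 5), -1)), Mul(215797, Rational(-1, 418399))) = Add(Mul(Rational(9686, 9), Rational(5, 273)), Rational(-215797, 418399)) = Add(Rational(48430, 2457), Rational(-215797, 418399)) = Rational(19732850341, 1028006343)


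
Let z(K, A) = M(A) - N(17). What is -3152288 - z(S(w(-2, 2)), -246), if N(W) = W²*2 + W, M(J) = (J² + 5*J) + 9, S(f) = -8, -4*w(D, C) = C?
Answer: -3210988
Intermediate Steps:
w(D, C) = -C/4
M(J) = 9 + J² + 5*J
N(W) = W + 2*W² (N(W) = 2*W² + W = W + 2*W²)
z(K, A) = -586 + A² + 5*A (z(K, A) = (9 + A² + 5*A) - 17*(1 + 2*17) = (9 + A² + 5*A) - 17*(1 + 34) = (9 + A² + 5*A) - 17*35 = (9 + A² + 5*A) - 1*595 = (9 + A² + 5*A) - 595 = -586 + A² + 5*A)
-3152288 - z(S(w(-2, 2)), -246) = -3152288 - (-586 + (-246)² + 5*(-246)) = -3152288 - (-586 + 60516 - 1230) = -3152288 - 1*58700 = -3152288 - 58700 = -3210988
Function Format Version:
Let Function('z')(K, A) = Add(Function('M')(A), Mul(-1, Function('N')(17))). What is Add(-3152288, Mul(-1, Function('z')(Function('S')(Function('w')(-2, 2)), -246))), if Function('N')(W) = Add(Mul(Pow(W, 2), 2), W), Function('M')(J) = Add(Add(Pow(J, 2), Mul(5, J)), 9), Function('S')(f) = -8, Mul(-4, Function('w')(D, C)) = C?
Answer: -3210988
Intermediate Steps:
Function('w')(D, C) = Mul(Rational(-1, 4), C)
Function('M')(J) = Add(9, Pow(J, 2), Mul(5, J))
Function('N')(W) = Add(W, Mul(2, Pow(W, 2))) (Function('N')(W) = Add(Mul(2, Pow(W, 2)), W) = Add(W, Mul(2, Pow(W, 2))))
Function('z')(K, A) = Add(-586, Pow(A, 2), Mul(5, A)) (Function('z')(K, A) = Add(Add(9, Pow(A, 2), Mul(5, A)), Mul(-1, Mul(17, Add(1, Mul(2, 17))))) = Add(Add(9, Pow(A, 2), Mul(5, A)), Mul(-1, Mul(17, Add(1, 34)))) = Add(Add(9, Pow(A, 2), Mul(5, A)), Mul(-1, Mul(17, 35))) = Add(Add(9, Pow(A, 2), Mul(5, A)), Mul(-1, 595)) = Add(Add(9, Pow(A, 2), Mul(5, A)), -595) = Add(-586, Pow(A, 2), Mul(5, A)))
Add(-3152288, Mul(-1, Function('z')(Function('S')(Function('w')(-2, 2)), -246))) = Add(-3152288, Mul(-1, Add(-586, Pow(-246, 2), Mul(5, -246)))) = Add(-3152288, Mul(-1, Add(-586, 60516, -1230))) = Add(-3152288, Mul(-1, 58700)) = Add(-3152288, -58700) = -3210988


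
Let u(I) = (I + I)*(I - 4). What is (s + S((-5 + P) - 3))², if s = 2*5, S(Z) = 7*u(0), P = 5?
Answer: 100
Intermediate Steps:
u(I) = 2*I*(-4 + I) (u(I) = (2*I)*(-4 + I) = 2*I*(-4 + I))
S(Z) = 0 (S(Z) = 7*(2*0*(-4 + 0)) = 7*(2*0*(-4)) = 7*0 = 0)
s = 10
(s + S((-5 + P) - 3))² = (10 + 0)² = 10² = 100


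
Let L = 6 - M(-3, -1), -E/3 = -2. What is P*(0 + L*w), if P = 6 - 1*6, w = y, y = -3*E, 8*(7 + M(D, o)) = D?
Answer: 0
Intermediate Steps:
E = 6 (E = -3*(-2) = 6)
M(D, o) = -7 + D/8
y = -18 (y = -3*6 = -18)
L = 107/8 (L = 6 - (-7 + (1/8)*(-3)) = 6 - (-7 - 3/8) = 6 - 1*(-59/8) = 6 + 59/8 = 107/8 ≈ 13.375)
w = -18
P = 0 (P = 6 - 6 = 0)
P*(0 + L*w) = 0*(0 + (107/8)*(-18)) = 0*(0 - 963/4) = 0*(-963/4) = 0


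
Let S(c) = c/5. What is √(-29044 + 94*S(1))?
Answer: I*√725630/5 ≈ 170.37*I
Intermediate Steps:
S(c) = c/5 (S(c) = c*(⅕) = c/5)
√(-29044 + 94*S(1)) = √(-29044 + 94*((⅕)*1)) = √(-29044 + 94*(⅕)) = √(-29044 + 94/5) = √(-145126/5) = I*√725630/5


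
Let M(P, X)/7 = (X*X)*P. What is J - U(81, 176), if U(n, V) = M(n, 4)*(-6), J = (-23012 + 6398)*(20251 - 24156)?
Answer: 64932102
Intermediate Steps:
M(P, X) = 7*P*X² (M(P, X) = 7*((X*X)*P) = 7*(X²*P) = 7*(P*X²) = 7*P*X²)
J = 64877670 (J = -16614*(-3905) = 64877670)
U(n, V) = -672*n (U(n, V) = (7*n*4²)*(-6) = (7*n*16)*(-6) = (112*n)*(-6) = -672*n)
J - U(81, 176) = 64877670 - (-672)*81 = 64877670 - 1*(-54432) = 64877670 + 54432 = 64932102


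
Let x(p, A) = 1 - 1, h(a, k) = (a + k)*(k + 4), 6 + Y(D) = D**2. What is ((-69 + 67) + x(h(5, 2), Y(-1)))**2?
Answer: 4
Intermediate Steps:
Y(D) = -6 + D**2
h(a, k) = (4 + k)*(a + k) (h(a, k) = (a + k)*(4 + k) = (4 + k)*(a + k))
x(p, A) = 0
((-69 + 67) + x(h(5, 2), Y(-1)))**2 = ((-69 + 67) + 0)**2 = (-2 + 0)**2 = (-2)**2 = 4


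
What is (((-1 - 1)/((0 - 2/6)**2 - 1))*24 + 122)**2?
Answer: 30976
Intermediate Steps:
(((-1 - 1)/((0 - 2/6)**2 - 1))*24 + 122)**2 = (-2/((0 - 2*1/6)**2 - 1)*24 + 122)**2 = (-2/((0 - 1/3)**2 - 1)*24 + 122)**2 = (-2/((-1/3)**2 - 1)*24 + 122)**2 = (-2/(1/9 - 1)*24 + 122)**2 = (-2/(-8/9)*24 + 122)**2 = (-2*(-9/8)*24 + 122)**2 = ((9/4)*24 + 122)**2 = (54 + 122)**2 = 176**2 = 30976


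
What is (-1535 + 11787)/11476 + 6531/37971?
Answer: 38685704/36312933 ≈ 1.0653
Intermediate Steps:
(-1535 + 11787)/11476 + 6531/37971 = 10252*(1/11476) + 6531*(1/37971) = 2563/2869 + 2177/12657 = 38685704/36312933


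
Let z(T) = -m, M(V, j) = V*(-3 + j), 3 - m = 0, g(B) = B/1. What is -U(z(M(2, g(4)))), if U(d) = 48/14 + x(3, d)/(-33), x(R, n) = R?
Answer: -257/77 ≈ -3.3377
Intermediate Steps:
g(B) = B (g(B) = B*1 = B)
m = 3 (m = 3 - 1*0 = 3 + 0 = 3)
z(T) = -3 (z(T) = -1*3 = -3)
U(d) = 257/77 (U(d) = 48/14 + 3/(-33) = 48*(1/14) + 3*(-1/33) = 24/7 - 1/11 = 257/77)
-U(z(M(2, g(4)))) = -1*257/77 = -257/77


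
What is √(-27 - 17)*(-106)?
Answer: -212*I*√11 ≈ -703.12*I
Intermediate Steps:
√(-27 - 17)*(-106) = √(-44)*(-106) = (2*I*√11)*(-106) = -212*I*√11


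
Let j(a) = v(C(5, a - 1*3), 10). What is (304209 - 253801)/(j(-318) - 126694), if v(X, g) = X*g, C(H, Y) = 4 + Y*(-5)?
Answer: -12602/27651 ≈ -0.45575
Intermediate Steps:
C(H, Y) = 4 - 5*Y
j(a) = 190 - 50*a (j(a) = (4 - 5*(a - 1*3))*10 = (4 - 5*(a - 3))*10 = (4 - 5*(-3 + a))*10 = (4 + (15 - 5*a))*10 = (19 - 5*a)*10 = 190 - 50*a)
(304209 - 253801)/(j(-318) - 126694) = (304209 - 253801)/((190 - 50*(-318)) - 126694) = 50408/((190 + 15900) - 126694) = 50408/(16090 - 126694) = 50408/(-110604) = 50408*(-1/110604) = -12602/27651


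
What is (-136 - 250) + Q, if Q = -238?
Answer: -624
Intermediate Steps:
(-136 - 250) + Q = (-136 - 250) - 238 = -386 - 238 = -624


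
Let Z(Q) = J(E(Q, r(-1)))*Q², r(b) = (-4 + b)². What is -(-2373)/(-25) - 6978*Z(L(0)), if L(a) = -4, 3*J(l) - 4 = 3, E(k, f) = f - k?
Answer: -6515173/25 ≈ -2.6061e+5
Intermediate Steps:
J(l) = 7/3 (J(l) = 4/3 + (⅓)*3 = 4/3 + 1 = 7/3)
Z(Q) = 7*Q²/3
-(-2373)/(-25) - 6978*Z(L(0)) = -(-2373)/(-25) - 16282*(-4)² = -(-2373)*(-1)/25 - 16282*16 = -113*21/25 - 6978*112/3 = -2373/25 - 260512 = -6515173/25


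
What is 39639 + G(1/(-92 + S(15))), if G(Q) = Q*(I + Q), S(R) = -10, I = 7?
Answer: 412403443/10404 ≈ 39639.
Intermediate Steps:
G(Q) = Q*(7 + Q)
39639 + G(1/(-92 + S(15))) = 39639 + (7 + 1/(-92 - 10))/(-92 - 10) = 39639 + (7 + 1/(-102))/(-102) = 39639 - (7 - 1/102)/102 = 39639 - 1/102*713/102 = 39639 - 713/10404 = 412403443/10404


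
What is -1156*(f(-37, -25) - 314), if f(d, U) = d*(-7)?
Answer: 63580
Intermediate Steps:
f(d, U) = -7*d
-1156*(f(-37, -25) - 314) = -1156*(-7*(-37) - 314) = -1156*(259 - 314) = -1156*(-55) = 63580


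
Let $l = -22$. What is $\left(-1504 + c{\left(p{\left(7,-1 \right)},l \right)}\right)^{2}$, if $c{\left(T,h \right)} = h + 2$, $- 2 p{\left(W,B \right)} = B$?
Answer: $2322576$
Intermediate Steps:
$p{\left(W,B \right)} = - \frac{B}{2}$
$c{\left(T,h \right)} = 2 + h$
$\left(-1504 + c{\left(p{\left(7,-1 \right)},l \right)}\right)^{2} = \left(-1504 + \left(2 - 22\right)\right)^{2} = \left(-1504 - 20\right)^{2} = \left(-1524\right)^{2} = 2322576$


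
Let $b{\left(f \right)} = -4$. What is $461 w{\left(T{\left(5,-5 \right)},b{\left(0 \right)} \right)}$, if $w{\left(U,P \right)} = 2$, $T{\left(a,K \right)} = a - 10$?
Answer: $922$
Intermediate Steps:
$T{\left(a,K \right)} = -10 + a$ ($T{\left(a,K \right)} = a - 10 = -10 + a$)
$461 w{\left(T{\left(5,-5 \right)},b{\left(0 \right)} \right)} = 461 \cdot 2 = 922$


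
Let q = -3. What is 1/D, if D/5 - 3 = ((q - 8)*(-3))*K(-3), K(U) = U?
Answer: -1/480 ≈ -0.0020833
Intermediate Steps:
D = -480 (D = 15 + 5*(((-3 - 8)*(-3))*(-3)) = 15 + 5*(-11*(-3)*(-3)) = 15 + 5*(33*(-3)) = 15 + 5*(-99) = 15 - 495 = -480)
1/D = 1/(-480) = -1/480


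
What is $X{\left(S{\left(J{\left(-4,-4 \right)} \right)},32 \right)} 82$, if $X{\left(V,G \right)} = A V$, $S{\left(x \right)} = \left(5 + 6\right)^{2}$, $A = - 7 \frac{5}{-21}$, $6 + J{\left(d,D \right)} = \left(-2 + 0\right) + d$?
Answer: $\frac{49610}{3} \approx 16537.0$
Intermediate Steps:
$J{\left(d,D \right)} = -8 + d$ ($J{\left(d,D \right)} = -6 + \left(\left(-2 + 0\right) + d\right) = -6 + \left(-2 + d\right) = -8 + d$)
$A = \frac{5}{3}$ ($A = - 7 \cdot 5 \left(- \frac{1}{21}\right) = \left(-7\right) \left(- \frac{5}{21}\right) = \frac{5}{3} \approx 1.6667$)
$S{\left(x \right)} = 121$ ($S{\left(x \right)} = 11^{2} = 121$)
$X{\left(V,G \right)} = \frac{5 V}{3}$
$X{\left(S{\left(J{\left(-4,-4 \right)} \right)},32 \right)} 82 = \frac{5}{3} \cdot 121 \cdot 82 = \frac{605}{3} \cdot 82 = \frac{49610}{3}$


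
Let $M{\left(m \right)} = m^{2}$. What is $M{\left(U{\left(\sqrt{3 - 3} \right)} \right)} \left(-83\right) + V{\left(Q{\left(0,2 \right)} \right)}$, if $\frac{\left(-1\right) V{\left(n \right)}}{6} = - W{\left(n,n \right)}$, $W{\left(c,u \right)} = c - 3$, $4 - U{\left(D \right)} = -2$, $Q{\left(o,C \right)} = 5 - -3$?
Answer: $-2958$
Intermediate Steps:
$Q{\left(o,C \right)} = 8$ ($Q{\left(o,C \right)} = 5 + 3 = 8$)
$U{\left(D \right)} = 6$ ($U{\left(D \right)} = 4 - -2 = 4 + 2 = 6$)
$W{\left(c,u \right)} = -3 + c$
$V{\left(n \right)} = -18 + 6 n$ ($V{\left(n \right)} = - 6 \left(- (-3 + n)\right) = - 6 \left(3 - n\right) = -18 + 6 n$)
$M{\left(U{\left(\sqrt{3 - 3} \right)} \right)} \left(-83\right) + V{\left(Q{\left(0,2 \right)} \right)} = 6^{2} \left(-83\right) + \left(-18 + 6 \cdot 8\right) = 36 \left(-83\right) + \left(-18 + 48\right) = -2988 + 30 = -2958$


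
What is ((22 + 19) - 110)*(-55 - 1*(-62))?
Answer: -483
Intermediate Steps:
((22 + 19) - 110)*(-55 - 1*(-62)) = (41 - 110)*(-55 + 62) = -69*7 = -483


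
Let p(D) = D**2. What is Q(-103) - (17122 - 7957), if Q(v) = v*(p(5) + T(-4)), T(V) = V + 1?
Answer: -11431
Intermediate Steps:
T(V) = 1 + V
Q(v) = 22*v (Q(v) = v*(5**2 + (1 - 4)) = v*(25 - 3) = v*22 = 22*v)
Q(-103) - (17122 - 7957) = 22*(-103) - (17122 - 7957) = -2266 - 1*9165 = -2266 - 9165 = -11431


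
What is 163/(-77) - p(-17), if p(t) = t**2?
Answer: -22416/77 ≈ -291.12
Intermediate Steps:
163/(-77) - p(-17) = 163/(-77) - 1*(-17)**2 = 163*(-1/77) - 1*289 = -163/77 - 289 = -22416/77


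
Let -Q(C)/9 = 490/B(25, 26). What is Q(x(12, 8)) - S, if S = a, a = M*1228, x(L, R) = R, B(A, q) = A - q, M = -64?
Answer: 83002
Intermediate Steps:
Q(C) = 4410 (Q(C) = -4410/(25 - 1*26) = -4410/(25 - 26) = -4410/(-1) = -4410*(-1) = -9*(-490) = 4410)
a = -78592 (a = -64*1228 = -78592)
S = -78592
Q(x(12, 8)) - S = 4410 - 1*(-78592) = 4410 + 78592 = 83002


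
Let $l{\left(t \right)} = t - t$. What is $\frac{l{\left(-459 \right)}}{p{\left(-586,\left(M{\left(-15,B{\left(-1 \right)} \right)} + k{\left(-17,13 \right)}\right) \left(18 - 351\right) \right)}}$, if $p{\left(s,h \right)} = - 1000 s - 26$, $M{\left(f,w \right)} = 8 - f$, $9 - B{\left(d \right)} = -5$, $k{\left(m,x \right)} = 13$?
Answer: $0$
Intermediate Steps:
$B{\left(d \right)} = 14$ ($B{\left(d \right)} = 9 - -5 = 9 + 5 = 14$)
$p{\left(s,h \right)} = -26 - 1000 s$
$l{\left(t \right)} = 0$
$\frac{l{\left(-459 \right)}}{p{\left(-586,\left(M{\left(-15,B{\left(-1 \right)} \right)} + k{\left(-17,13 \right)}\right) \left(18 - 351\right) \right)}} = \frac{0}{-26 - -586000} = \frac{0}{-26 + 586000} = \frac{0}{585974} = 0 \cdot \frac{1}{585974} = 0$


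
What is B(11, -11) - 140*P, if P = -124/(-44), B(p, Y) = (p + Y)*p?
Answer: -4340/11 ≈ -394.55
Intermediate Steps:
B(p, Y) = p*(Y + p) (B(p, Y) = (Y + p)*p = p*(Y + p))
P = 31/11 (P = -124*(-1/44) = 31/11 ≈ 2.8182)
B(11, -11) - 140*P = 11*(-11 + 11) - 140*31/11 = 11*0 - 4340/11 = 0 - 4340/11 = -4340/11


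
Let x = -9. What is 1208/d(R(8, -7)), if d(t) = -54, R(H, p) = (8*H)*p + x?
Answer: -604/27 ≈ -22.370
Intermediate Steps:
R(H, p) = -9 + 8*H*p (R(H, p) = (8*H)*p - 9 = 8*H*p - 9 = -9 + 8*H*p)
1208/d(R(8, -7)) = 1208/(-54) = 1208*(-1/54) = -604/27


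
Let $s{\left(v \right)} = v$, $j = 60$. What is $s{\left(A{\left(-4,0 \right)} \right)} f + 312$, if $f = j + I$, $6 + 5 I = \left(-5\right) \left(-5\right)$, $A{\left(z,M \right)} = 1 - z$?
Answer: $631$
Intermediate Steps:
$I = \frac{19}{5}$ ($I = - \frac{6}{5} + \frac{\left(-5\right) \left(-5\right)}{5} = - \frac{6}{5} + \frac{1}{5} \cdot 25 = - \frac{6}{5} + 5 = \frac{19}{5} \approx 3.8$)
$f = \frac{319}{5}$ ($f = 60 + \frac{19}{5} = \frac{319}{5} \approx 63.8$)
$s{\left(A{\left(-4,0 \right)} \right)} f + 312 = \left(1 - -4\right) \frac{319}{5} + 312 = \left(1 + 4\right) \frac{319}{5} + 312 = 5 \cdot \frac{319}{5} + 312 = 319 + 312 = 631$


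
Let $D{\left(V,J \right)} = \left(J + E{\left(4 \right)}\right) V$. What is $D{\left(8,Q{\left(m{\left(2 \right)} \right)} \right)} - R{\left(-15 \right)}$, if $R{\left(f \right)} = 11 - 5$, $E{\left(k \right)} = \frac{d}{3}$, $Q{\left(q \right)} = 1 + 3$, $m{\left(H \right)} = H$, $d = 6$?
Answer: $42$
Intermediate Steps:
$Q{\left(q \right)} = 4$
$E{\left(k \right)} = 2$ ($E{\left(k \right)} = \frac{6}{3} = 6 \cdot \frac{1}{3} = 2$)
$D{\left(V,J \right)} = V \left(2 + J\right)$ ($D{\left(V,J \right)} = \left(J + 2\right) V = \left(2 + J\right) V = V \left(2 + J\right)$)
$R{\left(f \right)} = 6$
$D{\left(8,Q{\left(m{\left(2 \right)} \right)} \right)} - R{\left(-15 \right)} = 8 \left(2 + 4\right) - 6 = 8 \cdot 6 - 6 = 48 - 6 = 42$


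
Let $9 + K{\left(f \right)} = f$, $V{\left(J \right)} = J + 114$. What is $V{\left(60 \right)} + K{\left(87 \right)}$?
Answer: $252$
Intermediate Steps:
$V{\left(J \right)} = 114 + J$
$K{\left(f \right)} = -9 + f$
$V{\left(60 \right)} + K{\left(87 \right)} = \left(114 + 60\right) + \left(-9 + 87\right) = 174 + 78 = 252$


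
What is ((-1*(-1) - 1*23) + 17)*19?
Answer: -95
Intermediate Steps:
((-1*(-1) - 1*23) + 17)*19 = ((1 - 23) + 17)*19 = (-22 + 17)*19 = -5*19 = -95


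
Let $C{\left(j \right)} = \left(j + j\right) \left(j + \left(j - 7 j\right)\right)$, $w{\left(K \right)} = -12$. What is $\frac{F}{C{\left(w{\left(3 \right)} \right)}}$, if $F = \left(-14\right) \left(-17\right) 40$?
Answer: $- \frac{119}{18} \approx -6.6111$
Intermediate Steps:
$C{\left(j \right)} = - 10 j^{2}$ ($C{\left(j \right)} = 2 j \left(j - 6 j\right) = 2 j \left(- 5 j\right) = - 10 j^{2}$)
$F = 9520$ ($F = 238 \cdot 40 = 9520$)
$\frac{F}{C{\left(w{\left(3 \right)} \right)}} = \frac{9520}{\left(-10\right) \left(-12\right)^{2}} = \frac{9520}{\left(-10\right) 144} = \frac{9520}{-1440} = 9520 \left(- \frac{1}{1440}\right) = - \frac{119}{18}$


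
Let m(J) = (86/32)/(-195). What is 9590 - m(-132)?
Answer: 29920843/3120 ≈ 9590.0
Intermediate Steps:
m(J) = -43/3120 (m(J) = (86*(1/32))*(-1/195) = (43/16)*(-1/195) = -43/3120)
9590 - m(-132) = 9590 - 1*(-43/3120) = 9590 + 43/3120 = 29920843/3120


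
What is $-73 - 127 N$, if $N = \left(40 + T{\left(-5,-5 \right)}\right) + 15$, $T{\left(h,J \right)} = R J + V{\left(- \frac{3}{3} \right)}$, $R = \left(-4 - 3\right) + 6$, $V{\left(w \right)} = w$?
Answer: $-7566$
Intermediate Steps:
$R = -1$ ($R = -7 + 6 = -1$)
$T{\left(h,J \right)} = -1 - J$ ($T{\left(h,J \right)} = - J - \frac{3}{3} = - J - 1 = -1 - J$)
$N = 59$ ($N = \left(40 - -4\right) + 15 = \left(40 + \left(-1 + 5\right)\right) + 15 = \left(40 + 4\right) + 15 = 44 + 15 = 59$)
$-73 - 127 N = -73 - 7493 = -7566$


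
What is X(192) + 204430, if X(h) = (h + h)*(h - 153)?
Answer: 219406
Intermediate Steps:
X(h) = 2*h*(-153 + h) (X(h) = (2*h)*(-153 + h) = 2*h*(-153 + h))
X(192) + 204430 = 2*192*(-153 + 192) + 204430 = 2*192*39 + 204430 = 14976 + 204430 = 219406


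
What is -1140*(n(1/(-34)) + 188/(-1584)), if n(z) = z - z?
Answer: 4465/33 ≈ 135.30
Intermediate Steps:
n(z) = 0
-1140*(n(1/(-34)) + 188/(-1584)) = -1140*(0 + 188/(-1584)) = -1140*(0 + 188*(-1/1584)) = -1140*(0 - 47/396) = -1140*(-47/396) = 4465/33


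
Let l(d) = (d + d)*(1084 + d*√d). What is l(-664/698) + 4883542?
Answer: 1703636382/349 + 440896*I*√28967/42508549 ≈ 4.8815e+6 + 1.7653*I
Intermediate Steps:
l(d) = 2*d*(1084 + d^(3/2)) (l(d) = (2*d)*(1084 + d^(3/2)) = 2*d*(1084 + d^(3/2)))
l(-664/698) + 4883542 = (2*(-664/698)^(5/2) + 2168*(-664/698)) + 4883542 = (2*(-664*1/698)^(5/2) + 2168*(-664*1/698)) + 4883542 = (2*(-332/349)^(5/2) + 2168*(-332/349)) + 4883542 = (2*(220448*I*√28967/42508549) - 719776/349) + 4883542 = (440896*I*√28967/42508549 - 719776/349) + 4883542 = (-719776/349 + 440896*I*√28967/42508549) + 4883542 = 1703636382/349 + 440896*I*√28967/42508549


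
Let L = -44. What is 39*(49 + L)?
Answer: 195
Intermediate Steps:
39*(49 + L) = 39*(49 - 44) = 39*5 = 195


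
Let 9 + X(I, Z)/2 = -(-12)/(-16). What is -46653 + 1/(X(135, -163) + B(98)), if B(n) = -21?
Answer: -3778895/81 ≈ -46653.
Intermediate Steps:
X(I, Z) = -39/2 (X(I, Z) = -18 + 2*(-(-12)/(-16)) = -18 + 2*(-(-12)*(-1)/16) = -18 + 2*(-6*⅛) = -18 + 2*(-¾) = -18 - 3/2 = -39/2)
-46653 + 1/(X(135, -163) + B(98)) = -46653 + 1/(-39/2 - 21) = -46653 + 1/(-81/2) = -46653 - 2/81 = -3778895/81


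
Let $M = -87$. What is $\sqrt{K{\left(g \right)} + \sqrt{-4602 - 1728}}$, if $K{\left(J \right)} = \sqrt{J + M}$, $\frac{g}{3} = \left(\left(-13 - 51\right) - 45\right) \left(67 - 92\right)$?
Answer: $\sqrt{2 \sqrt{2022} + i \sqrt{6330}} \approx 10.247 + 3.8821 i$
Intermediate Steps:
$g = 8175$ ($g = 3 \left(\left(-13 - 51\right) - 45\right) \left(67 - 92\right) = 3 \left(-64 - 45\right) \left(-25\right) = 3 \left(\left(-109\right) \left(-25\right)\right) = 3 \cdot 2725 = 8175$)
$K{\left(J \right)} = \sqrt{-87 + J}$ ($K{\left(J \right)} = \sqrt{J - 87} = \sqrt{-87 + J}$)
$\sqrt{K{\left(g \right)} + \sqrt{-4602 - 1728}} = \sqrt{\sqrt{-87 + 8175} + \sqrt{-4602 - 1728}} = \sqrt{\sqrt{8088} + \sqrt{-6330}} = \sqrt{2 \sqrt{2022} + i \sqrt{6330}}$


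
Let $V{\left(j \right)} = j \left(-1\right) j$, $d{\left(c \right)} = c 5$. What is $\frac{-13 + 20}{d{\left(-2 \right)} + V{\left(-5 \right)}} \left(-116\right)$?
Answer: $\frac{116}{5} \approx 23.2$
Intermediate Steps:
$d{\left(c \right)} = 5 c$
$V{\left(j \right)} = - j^{2}$ ($V{\left(j \right)} = - j j = - j^{2}$)
$\frac{-13 + 20}{d{\left(-2 \right)} + V{\left(-5 \right)}} \left(-116\right) = \frac{-13 + 20}{5 \left(-2\right) - \left(-5\right)^{2}} \left(-116\right) = \frac{7}{-10 - 25} \left(-116\right) = \frac{7}{-35} \left(-116\right) = 7 \left(- \frac{1}{35}\right) \left(-116\right) = \left(- \frac{1}{5}\right) \left(-116\right) = \frac{116}{5}$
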